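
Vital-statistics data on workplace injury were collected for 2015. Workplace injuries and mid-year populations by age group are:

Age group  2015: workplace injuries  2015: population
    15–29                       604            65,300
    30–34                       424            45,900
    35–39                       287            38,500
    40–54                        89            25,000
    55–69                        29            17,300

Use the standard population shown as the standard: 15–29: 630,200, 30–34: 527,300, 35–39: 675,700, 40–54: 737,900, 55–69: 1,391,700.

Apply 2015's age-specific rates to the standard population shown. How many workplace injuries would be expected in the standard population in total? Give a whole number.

Age-specific rates per 10,000 for 2015: 92.50, 92.37, 74.55, 35.60, 16.76.
Expected workplace injuries = Σ (standard pop × age-specific rate ÷ 10,000)
= 630,200×92.50/10,000 + 527,300×92.37/10,000 + 675,700×74.55/10,000 + 737,900×35.60/10,000 + 1,391,700×16.76/10,000
= 5829.11 + 4870.92 + 5037.04 + 2626.92 + 2332.91 = 20696.90.

20697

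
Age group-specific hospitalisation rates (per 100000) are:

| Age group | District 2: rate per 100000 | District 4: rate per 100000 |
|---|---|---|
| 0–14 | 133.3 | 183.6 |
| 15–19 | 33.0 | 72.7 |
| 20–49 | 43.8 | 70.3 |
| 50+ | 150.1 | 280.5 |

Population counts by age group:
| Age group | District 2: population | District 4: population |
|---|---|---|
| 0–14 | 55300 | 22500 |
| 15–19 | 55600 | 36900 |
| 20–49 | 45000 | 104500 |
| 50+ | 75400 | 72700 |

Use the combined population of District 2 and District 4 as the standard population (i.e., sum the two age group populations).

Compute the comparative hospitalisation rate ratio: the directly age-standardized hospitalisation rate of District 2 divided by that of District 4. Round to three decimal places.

0.578

Combined standard total = 467900; weights = 0.1663, 0.1977, 0.3195, 0.3165.
District 2: 0.1663×133.3 + 0.1977×33.0 + 0.3195×43.8 + 0.3165×150.1 = 90.1927 per 100000.
District 4: 0.1663×183.6 + 0.1977×72.7 + 0.3195×70.3 + 0.3165×280.5 = 156.1460 per 100000.
Ratio = 90.1927 ÷ 156.1460 = 0.57762.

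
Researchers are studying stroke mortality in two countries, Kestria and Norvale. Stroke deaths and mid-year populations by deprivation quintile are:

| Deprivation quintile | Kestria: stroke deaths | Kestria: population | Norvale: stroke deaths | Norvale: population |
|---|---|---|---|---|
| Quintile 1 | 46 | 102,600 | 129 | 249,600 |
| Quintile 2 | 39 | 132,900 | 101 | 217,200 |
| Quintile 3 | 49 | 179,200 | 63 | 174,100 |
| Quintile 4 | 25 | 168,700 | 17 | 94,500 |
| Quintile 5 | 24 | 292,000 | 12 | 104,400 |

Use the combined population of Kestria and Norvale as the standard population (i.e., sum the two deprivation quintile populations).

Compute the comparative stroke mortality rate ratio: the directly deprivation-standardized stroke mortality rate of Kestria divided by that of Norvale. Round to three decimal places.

0.758

Deprivation-specific rates per 100,000 for Kestria: 44.83, 29.35, 27.34, 14.82, 8.22.
For Norvale: 51.68, 46.50, 36.19, 17.99, 11.49.
Combined standard total = 1,715,200; weights = 0.2053, 0.2041, 0.2060, 0.1535, 0.2311.
Kestria: 0.2053×44.83 + 0.2041×29.35 + 0.2060×27.34 + 0.1535×14.82 + 0.2311×8.22 = 25.0020 per 100,000.
Norvale: 0.2053×51.68 + 0.2041×46.50 + 0.2060×36.19 + 0.1535×17.99 + 0.2311×11.49 = 32.9748 per 100,000.
Ratio = 25.0020 ÷ 32.9748 = 0.75822.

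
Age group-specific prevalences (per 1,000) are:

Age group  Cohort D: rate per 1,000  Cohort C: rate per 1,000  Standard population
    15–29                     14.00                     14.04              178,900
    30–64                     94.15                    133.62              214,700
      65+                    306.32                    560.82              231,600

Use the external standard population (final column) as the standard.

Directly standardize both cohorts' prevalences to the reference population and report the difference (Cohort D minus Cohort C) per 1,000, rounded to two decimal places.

-107.84

Standard total = 625,200; weights = 0.2861, 0.3434, 0.3704.
Cohort D: 0.2861×14.00 + 0.3434×94.15 + 0.3704×306.32 = 149.8118 per 1,000.
Cohort C: 0.2861×14.04 + 0.3434×133.62 + 0.3704×560.82 = 257.6550 per 1,000.
Difference = 149.8118 − 257.6550 = -107.8432.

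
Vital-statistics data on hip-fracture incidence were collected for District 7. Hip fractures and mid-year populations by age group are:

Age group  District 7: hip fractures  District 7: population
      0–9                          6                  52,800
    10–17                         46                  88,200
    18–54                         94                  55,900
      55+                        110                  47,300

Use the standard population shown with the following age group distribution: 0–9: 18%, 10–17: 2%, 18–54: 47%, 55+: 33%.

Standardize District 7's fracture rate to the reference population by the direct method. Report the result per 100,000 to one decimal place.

Age-specific rates per 100,000 for District 7: 11.36, 52.15, 168.16, 232.56.
Standard weights: 0.18, 0.02, 0.47, 0.33.
Standardized rate: 0.1800×11.36 + 0.0200×52.15 + 0.4700×168.16 + 0.3300×232.56 = 158.8667 per 100,000.

158.9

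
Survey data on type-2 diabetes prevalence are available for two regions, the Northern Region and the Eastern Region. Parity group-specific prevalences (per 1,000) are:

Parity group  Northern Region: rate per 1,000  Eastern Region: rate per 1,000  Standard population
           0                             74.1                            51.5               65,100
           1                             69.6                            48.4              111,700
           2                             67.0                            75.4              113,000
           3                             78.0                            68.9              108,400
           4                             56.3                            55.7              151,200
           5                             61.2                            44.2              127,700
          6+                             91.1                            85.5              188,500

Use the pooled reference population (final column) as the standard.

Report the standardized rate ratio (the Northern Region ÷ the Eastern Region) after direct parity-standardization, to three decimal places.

Standard total = 865,600; weights = 0.0752, 0.1290, 0.1305, 0.1252, 0.1747, 0.1475, 0.2178.
The Northern Region: 0.0752×74.1 + 0.1290×69.6 + 0.1305×67.0 + 0.1252×78.0 + 0.1747×56.3 + 0.1475×61.2 + 0.2178×91.1 = 71.7705 per 1,000.
The Eastern Region: 0.0752×51.5 + 0.1290×48.4 + 0.1305×75.4 + 0.1252×68.9 + 0.1747×55.7 + 0.1475×44.2 + 0.2178×85.5 = 63.4598 per 1,000.
Ratio = 71.7705 ÷ 63.4598 = 1.13096.

1.131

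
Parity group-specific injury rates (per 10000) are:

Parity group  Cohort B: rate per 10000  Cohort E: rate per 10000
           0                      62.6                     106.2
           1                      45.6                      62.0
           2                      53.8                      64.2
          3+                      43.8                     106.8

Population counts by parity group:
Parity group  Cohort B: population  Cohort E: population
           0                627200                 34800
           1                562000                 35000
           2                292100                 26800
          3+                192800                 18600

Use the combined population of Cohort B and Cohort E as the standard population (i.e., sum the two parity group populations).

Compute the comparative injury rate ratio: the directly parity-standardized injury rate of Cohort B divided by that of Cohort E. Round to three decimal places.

Combined standard total = 1789300; weights = 0.3700, 0.3337, 0.1782, 0.1181.
Cohort B: 0.3700×62.6 + 0.3337×45.6 + 0.1782×53.8 + 0.1181×43.8 = 53.1384 per 10000.
Cohort E: 0.3700×106.2 + 0.3337×62.0 + 0.1782×64.2 + 0.1181×106.8 = 84.0381 per 10000.
Ratio = 53.1384 ÷ 84.0381 = 0.63231.

0.632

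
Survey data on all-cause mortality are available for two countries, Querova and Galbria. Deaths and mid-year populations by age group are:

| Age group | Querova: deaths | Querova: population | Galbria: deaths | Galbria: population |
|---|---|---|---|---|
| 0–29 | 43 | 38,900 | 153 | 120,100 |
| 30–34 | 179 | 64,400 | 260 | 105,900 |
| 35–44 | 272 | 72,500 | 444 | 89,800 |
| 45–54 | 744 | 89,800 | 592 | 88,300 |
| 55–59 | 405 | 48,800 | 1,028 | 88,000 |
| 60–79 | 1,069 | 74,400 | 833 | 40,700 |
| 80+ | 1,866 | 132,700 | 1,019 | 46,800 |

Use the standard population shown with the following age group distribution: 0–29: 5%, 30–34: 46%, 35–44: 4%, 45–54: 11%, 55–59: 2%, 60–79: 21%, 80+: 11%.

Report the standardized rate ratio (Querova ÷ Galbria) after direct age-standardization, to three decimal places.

0.787

Age-specific rates per 100,000 for Querova: 110.54, 277.95, 375.17, 828.51, 829.92, 1436.83, 1406.18.
For Galbria: 127.39, 245.51, 494.43, 670.44, 1168.18, 2046.68, 2177.35.
Standard weights: 0.05, 0.46, 0.04, 0.11, 0.02, 0.21, 0.11.
Querova: 0.0500×110.54 + 0.4600×277.95 + 0.0400×375.17 + 0.1100×828.51 + 0.0200×829.92 + 0.2100×1436.83 + 0.1100×1406.18 = 712.5388 per 100,000.
Galbria: 0.0500×127.39 + 0.4600×245.51 + 0.0400×494.43 + 0.1100×670.44 + 0.0200×1168.18 + 0.2100×2046.68 + 0.1100×2177.35 = 905.5079 per 100,000.
Ratio = 712.5388 ÷ 905.5079 = 0.78689.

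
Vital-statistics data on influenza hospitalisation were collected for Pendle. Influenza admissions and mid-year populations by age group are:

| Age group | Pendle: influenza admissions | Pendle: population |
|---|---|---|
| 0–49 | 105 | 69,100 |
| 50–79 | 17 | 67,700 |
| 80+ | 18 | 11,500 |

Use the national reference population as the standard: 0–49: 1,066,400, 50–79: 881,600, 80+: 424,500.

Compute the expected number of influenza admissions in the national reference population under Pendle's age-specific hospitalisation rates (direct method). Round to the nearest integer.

Age-specific rates per 100,000 for Pendle: 151.95, 25.11, 156.52.
Expected influenza admissions = Σ (standard pop × age-specific rate ÷ 100,000)
= 1,066,400×151.95/100,000 + 881,600×25.11/100,000 + 424,500×156.52/100,000
= 1620.43 + 221.38 + 664.43 = 2506.25.

2506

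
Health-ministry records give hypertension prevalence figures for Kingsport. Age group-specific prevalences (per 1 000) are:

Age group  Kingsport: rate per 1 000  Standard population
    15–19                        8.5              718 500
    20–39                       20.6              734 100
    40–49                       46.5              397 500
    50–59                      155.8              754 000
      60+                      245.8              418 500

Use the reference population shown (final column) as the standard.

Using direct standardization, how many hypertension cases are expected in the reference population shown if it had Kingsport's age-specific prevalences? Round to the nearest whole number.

Expected hypertension cases = Σ (standard pop × age-specific rate ÷ 1 000)
= 718 500×8.5/1 000 + 734 100×20.6/1 000 + 397 500×46.5/1 000 + 754 000×155.8/1 000 + 418 500×245.8/1 000
= 6107.25 + 15122.46 + 18483.75 + 117473.20 + 102867.30 = 260053.96.

260054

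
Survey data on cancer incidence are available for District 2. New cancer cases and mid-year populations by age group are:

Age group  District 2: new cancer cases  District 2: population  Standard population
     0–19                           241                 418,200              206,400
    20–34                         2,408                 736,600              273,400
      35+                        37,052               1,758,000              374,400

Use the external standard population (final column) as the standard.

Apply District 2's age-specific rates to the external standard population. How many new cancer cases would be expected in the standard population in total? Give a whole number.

8904

Age-specific rates per 100,000 for District 2: 57.63, 326.91, 2107.62.
Expected new cancer cases = Σ (standard pop × age-specific rate ÷ 100,000)
= 206,400×57.63/100,000 + 273,400×326.91/100,000 + 374,400×2107.62/100,000
= 118.94 + 893.76 + 7890.94 = 8903.65.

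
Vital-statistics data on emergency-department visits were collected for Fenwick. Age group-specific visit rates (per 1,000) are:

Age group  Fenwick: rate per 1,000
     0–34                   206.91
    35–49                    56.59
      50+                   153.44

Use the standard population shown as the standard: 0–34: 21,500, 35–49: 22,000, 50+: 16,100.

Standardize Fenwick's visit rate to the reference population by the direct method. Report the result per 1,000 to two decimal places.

Standard total = 59,600; weights = 0.3607, 0.3691, 0.2701.
Standardized rate: 0.3607×206.91 + 0.3691×56.59 + 0.2701×153.44 = 136.9787 per 1,000.

136.98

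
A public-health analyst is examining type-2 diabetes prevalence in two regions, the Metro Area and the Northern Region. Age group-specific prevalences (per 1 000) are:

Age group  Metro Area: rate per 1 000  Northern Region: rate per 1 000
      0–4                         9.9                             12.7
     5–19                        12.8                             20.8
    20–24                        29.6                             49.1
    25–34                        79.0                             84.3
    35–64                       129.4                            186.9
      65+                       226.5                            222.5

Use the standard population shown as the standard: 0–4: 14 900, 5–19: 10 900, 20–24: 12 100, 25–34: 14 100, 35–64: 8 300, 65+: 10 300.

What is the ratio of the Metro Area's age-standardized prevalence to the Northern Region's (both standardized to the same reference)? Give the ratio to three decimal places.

Standard total = 70 600; weights = 0.2110, 0.1544, 0.1714, 0.1997, 0.1176, 0.1459.
The Metro Area: 0.2110×9.9 + 0.1544×12.8 + 0.1714×29.6 + 0.1997×79.0 + 0.1176×129.4 + 0.1459×226.5 = 73.1737 per 1 000.
The Northern Region: 0.2110×12.7 + 0.1544×20.8 + 0.1714×49.1 + 0.1997×84.3 + 0.1176×186.9 + 0.1459×222.5 = 85.5766 per 1 000.
Ratio = 73.1737 ÷ 85.5766 = 0.85507.

0.855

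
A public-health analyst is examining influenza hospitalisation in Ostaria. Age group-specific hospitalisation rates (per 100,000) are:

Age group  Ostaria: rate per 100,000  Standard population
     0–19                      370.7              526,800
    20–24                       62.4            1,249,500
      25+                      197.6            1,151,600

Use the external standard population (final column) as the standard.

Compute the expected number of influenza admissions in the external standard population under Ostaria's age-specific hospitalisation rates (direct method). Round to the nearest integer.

Expected influenza admissions = Σ (standard pop × age-specific rate ÷ 100,000)
= 526,800×370.7/100,000 + 1,249,500×62.4/100,000 + 1,151,600×197.6/100,000
= 1952.85 + 779.69 + 2275.56 = 5008.10.

5008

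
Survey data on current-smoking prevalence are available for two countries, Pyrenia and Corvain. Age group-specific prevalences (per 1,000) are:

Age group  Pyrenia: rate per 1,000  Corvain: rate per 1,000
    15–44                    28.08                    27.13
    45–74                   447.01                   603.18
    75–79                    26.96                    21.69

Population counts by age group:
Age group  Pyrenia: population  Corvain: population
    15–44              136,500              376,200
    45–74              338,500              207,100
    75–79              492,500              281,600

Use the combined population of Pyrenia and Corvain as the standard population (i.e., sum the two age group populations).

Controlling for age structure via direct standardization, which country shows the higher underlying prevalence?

Corvain

Combined standard total = 1,832,400; weights = 0.2798, 0.2978, 0.4225.
Pyrenia: 0.2798×28.08 + 0.2978×447.01 + 0.4225×26.96 = 152.3439 per 1,000.
Corvain: 0.2798×27.13 + 0.2978×603.18 + 0.4225×21.69 = 196.3517 per 1,000.
The crude rates (174.08 vs 163.29) would put Pyrenia higher, but that reflects its age composition; once standardized to a common age structure, Corvain has the higher underlying rate.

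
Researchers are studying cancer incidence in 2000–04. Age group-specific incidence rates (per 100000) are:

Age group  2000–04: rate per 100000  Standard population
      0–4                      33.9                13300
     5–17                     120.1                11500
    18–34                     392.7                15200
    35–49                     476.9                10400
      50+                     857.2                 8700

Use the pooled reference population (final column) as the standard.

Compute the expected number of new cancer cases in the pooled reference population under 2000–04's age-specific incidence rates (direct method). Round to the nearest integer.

Expected new cancer cases = Σ (standard pop × age-specific rate ÷ 100000)
= 13300×33.9/100000 + 11500×120.1/100000 + 15200×392.7/100000 + 10400×476.9/100000 + 8700×857.2/100000
= 4.51 + 13.81 + 59.69 + 49.60 + 74.58 = 202.18.

202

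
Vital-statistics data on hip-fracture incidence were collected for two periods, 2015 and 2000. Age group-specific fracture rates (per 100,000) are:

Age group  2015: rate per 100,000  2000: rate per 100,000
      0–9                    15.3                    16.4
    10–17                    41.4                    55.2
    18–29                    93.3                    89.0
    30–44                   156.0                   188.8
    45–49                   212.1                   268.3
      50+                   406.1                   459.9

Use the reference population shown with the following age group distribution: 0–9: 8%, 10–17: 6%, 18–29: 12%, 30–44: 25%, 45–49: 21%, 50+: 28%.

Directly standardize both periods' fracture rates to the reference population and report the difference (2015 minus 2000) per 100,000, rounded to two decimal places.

Standard weights: 0.08, 0.06, 0.12, 0.25, 0.21, 0.28.
2015: 0.0800×15.3 + 0.0600×41.4 + 0.1200×93.3 + 0.2500×156.0 + 0.2100×212.1 + 0.2800×406.1 = 212.1530 per 100,000.
2000: 0.0800×16.4 + 0.0600×55.2 + 0.1200×89.0 + 0.2500×188.8 + 0.2100×268.3 + 0.2800×459.9 = 247.6190 per 100,000.
Difference = 212.1530 − 247.6190 = -35.4660.

-35.47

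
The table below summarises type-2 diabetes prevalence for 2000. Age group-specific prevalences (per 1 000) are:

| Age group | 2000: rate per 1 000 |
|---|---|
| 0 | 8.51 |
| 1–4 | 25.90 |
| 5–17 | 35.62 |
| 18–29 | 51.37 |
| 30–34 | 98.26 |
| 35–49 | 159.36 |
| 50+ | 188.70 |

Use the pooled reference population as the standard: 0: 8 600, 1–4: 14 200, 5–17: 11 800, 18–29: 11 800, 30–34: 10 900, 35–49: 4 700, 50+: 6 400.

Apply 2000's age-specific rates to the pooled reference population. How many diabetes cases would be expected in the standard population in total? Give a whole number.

4495

Expected diabetes cases = Σ (standard pop × age-specific rate ÷ 1 000)
= 8 600×8.51/1 000 + 14 200×25.90/1 000 + 11 800×35.62/1 000 + 11 800×51.37/1 000 + 10 900×98.26/1 000 + 4 700×159.36/1 000 + 6 400×188.70/1 000
= 73.19 + 367.78 + 420.32 + 606.17 + 1071.03 + 748.99 + 1207.68 = 4495.15.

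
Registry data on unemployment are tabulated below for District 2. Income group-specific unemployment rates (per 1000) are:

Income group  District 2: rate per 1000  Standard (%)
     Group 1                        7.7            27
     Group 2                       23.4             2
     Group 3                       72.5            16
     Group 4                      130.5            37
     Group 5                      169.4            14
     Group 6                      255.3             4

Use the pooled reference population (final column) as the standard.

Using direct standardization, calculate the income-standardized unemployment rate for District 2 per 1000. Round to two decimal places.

Standard weights: 0.27, 0.02, 0.16, 0.37, 0.14, 0.04.
Standardized rate: 0.2700×7.7 + 0.0200×23.4 + 0.1600×72.5 + 0.3700×130.5 + 0.1400×169.4 + 0.0400×255.3 = 96.3600 per 1000.

96.36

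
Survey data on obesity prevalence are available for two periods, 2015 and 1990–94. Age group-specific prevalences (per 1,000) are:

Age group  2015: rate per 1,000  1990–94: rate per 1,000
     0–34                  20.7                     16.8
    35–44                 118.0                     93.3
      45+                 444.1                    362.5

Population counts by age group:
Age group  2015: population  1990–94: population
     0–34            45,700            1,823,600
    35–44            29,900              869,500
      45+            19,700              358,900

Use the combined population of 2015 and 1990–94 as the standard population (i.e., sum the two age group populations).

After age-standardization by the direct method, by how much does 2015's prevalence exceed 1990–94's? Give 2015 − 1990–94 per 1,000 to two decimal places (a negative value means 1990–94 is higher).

Combined standard total = 3,147,300; weights = 0.5939, 0.2858, 0.1203.
2015: 0.5939×20.7 + 0.2858×118.0 + 0.1203×444.1 = 99.4376 per 1,000.
1990–94: 0.5939×16.8 + 0.2858×93.3 + 0.1203×362.5 = 80.2468 per 1,000.
Difference = 99.4376 − 80.2468 = 19.1908.

19.19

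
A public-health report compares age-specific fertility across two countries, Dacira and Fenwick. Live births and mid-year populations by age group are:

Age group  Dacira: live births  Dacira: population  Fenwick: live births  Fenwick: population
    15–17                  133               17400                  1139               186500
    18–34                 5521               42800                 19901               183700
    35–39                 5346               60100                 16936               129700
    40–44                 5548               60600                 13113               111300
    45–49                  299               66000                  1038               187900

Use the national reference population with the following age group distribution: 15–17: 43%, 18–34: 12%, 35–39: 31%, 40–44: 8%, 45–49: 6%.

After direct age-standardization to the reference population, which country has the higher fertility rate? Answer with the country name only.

Fenwick

Age-specific rates per 1000 for Dacira: 7.644, 128.995, 88.952, 91.551, 4.530.
For Fenwick: 6.107, 108.334, 130.578, 117.817, 5.524.
Standard weights: 0.43, 0.12, 0.31, 0.08, 0.06.
Dacira: 0.4300×7.644 + 0.1200×128.995 + 0.3100×88.952 + 0.0800×91.551 + 0.0600×4.530 = 53.9372 per 1000.
Fenwick: 0.4300×6.107 + 0.1200×108.334 + 0.3100×130.578 + 0.0800×117.817 + 0.0600×5.524 = 65.8623 per 1000.
The crude rates (68.23 vs 65.23) would put Dacira higher, but that reflects its age composition; once standardized to a common age structure, Fenwick has the higher underlying rate.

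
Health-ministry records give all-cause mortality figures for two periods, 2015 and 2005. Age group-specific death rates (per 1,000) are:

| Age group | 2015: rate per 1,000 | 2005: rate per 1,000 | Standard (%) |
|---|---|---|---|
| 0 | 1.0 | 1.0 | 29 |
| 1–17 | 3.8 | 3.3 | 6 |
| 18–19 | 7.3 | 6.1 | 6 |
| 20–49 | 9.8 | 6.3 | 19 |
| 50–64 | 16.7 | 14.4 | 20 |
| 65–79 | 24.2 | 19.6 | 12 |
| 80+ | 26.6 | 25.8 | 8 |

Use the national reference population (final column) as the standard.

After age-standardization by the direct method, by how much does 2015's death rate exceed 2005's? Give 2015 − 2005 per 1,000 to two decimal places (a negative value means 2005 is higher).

Standard weights: 0.29, 0.06, 0.06, 0.19, 0.20, 0.12, 0.08.
2015: 0.2900×1.0 + 0.0600×3.8 + 0.0600×7.3 + 0.1900×9.8 + 0.2000×16.7 + 0.1200×24.2 + 0.0800×26.6 = 11.1900 per 1,000.
2005: 0.2900×1.0 + 0.0600×3.3 + 0.0600×6.1 + 0.1900×6.3 + 0.2000×14.4 + 0.1200×19.6 + 0.0800×25.8 = 9.3470 per 1,000.
Difference = 11.1900 − 9.3470 = 1.8430.

1.84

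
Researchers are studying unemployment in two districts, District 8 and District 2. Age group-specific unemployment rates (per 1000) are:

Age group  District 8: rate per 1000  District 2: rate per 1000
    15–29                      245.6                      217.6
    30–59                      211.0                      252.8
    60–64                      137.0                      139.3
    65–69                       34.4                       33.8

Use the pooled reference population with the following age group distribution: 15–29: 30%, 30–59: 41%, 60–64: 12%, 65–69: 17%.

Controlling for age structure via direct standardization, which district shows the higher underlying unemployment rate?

District 2

Standard weights: 0.30, 0.41, 0.12, 0.17.
District 8: 0.3000×245.6 + 0.4100×211.0 + 0.1200×137.0 + 0.1700×34.4 = 182.4780 per 1000.
District 2: 0.3000×217.6 + 0.4100×252.8 + 0.1200×139.3 + 0.1700×33.8 = 191.3900 per 1000.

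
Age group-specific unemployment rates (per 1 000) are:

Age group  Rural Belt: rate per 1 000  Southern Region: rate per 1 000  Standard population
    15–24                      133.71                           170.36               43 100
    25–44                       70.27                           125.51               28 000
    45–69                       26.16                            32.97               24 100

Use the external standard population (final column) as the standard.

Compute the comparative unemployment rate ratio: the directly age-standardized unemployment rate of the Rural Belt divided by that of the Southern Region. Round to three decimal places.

0.718

Standard total = 95 200; weights = 0.4527, 0.2941, 0.2532.
The Rural Belt: 0.4527×133.71 + 0.2941×70.27 + 0.2532×26.16 = 87.8248 per 1 000.
The Southern Region: 0.4527×170.36 + 0.2941×125.51 + 0.2532×32.97 = 122.3884 per 1 000.
Ratio = 87.8248 ÷ 122.3884 = 0.71759.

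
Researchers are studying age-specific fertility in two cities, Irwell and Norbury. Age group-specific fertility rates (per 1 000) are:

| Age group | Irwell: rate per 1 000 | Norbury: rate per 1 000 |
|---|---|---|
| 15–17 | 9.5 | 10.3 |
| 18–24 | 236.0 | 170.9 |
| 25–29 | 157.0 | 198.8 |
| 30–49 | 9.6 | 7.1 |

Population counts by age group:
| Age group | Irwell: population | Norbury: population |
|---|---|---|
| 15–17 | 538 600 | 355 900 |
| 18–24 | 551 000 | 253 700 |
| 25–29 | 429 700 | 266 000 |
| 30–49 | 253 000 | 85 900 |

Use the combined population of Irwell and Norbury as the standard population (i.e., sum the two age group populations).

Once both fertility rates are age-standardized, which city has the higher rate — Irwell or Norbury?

Irwell

Combined standard total = 2 733 800; weights = 0.3272, 0.2944, 0.2545, 0.1240.
Irwell: 0.3272×9.5 + 0.2944×236.0 + 0.2545×157.0 + 0.1240×9.6 = 113.7191 per 1 000.
Norbury: 0.3272×10.3 + 0.2944×170.9 + 0.2545×198.8 + 0.1240×7.1 = 105.1459 per 1 000.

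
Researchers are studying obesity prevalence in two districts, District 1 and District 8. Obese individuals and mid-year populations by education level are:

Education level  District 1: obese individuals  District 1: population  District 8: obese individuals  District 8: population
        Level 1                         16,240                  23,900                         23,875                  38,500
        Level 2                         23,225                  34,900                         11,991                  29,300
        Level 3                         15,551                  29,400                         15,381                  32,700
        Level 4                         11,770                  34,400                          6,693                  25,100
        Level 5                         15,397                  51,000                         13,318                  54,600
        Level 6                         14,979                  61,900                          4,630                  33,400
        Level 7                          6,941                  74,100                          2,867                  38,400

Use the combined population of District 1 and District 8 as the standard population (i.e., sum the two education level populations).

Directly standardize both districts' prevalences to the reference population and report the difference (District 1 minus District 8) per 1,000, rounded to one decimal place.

82.6

Education-specific rates per 1,000 for District 1: 679.498, 665.473, 528.946, 342.151, 301.902, 241.987, 93.671.
For District 8: 620.130, 409.249, 470.367, 266.653, 243.919, 138.623, 74.661.
Combined standard total = 561,600; weights = 0.1111, 0.1143, 0.1106, 0.1059, 0.1880, 0.1697, 0.2003.
District 1: 0.1111×679.498 + 0.1143×665.473 + 0.1106×528.946 + 0.1059×342.151 + 0.1880×301.902 + 0.1697×241.987 + 0.2003×93.671 = 362.9090 per 1,000.
District 8: 0.1111×620.130 + 0.1143×409.249 + 0.1106×470.367 + 0.1059×266.653 + 0.1880×243.919 + 0.1697×138.623 + 0.2003×74.661 = 280.2949 per 1,000.
Difference = 362.9090 − 280.2949 = 82.6141.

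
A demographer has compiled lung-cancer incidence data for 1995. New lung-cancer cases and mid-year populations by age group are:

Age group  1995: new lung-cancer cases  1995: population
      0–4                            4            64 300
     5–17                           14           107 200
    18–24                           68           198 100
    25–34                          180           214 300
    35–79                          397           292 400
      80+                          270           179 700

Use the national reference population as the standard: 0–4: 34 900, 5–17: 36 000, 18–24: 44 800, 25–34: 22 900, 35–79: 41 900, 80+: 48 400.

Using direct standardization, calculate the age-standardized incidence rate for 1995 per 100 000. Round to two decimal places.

Age-specific rates per 100 000 for 1995: 6.22, 13.06, 34.33, 83.99, 135.77, 150.25.
Standard total = 228 900; weights = 0.1525, 0.1573, 0.1957, 0.1000, 0.1830, 0.2114.
Standardized rate: 0.1525×6.22 + 0.1573×13.06 + 0.1957×34.33 + 0.1000×83.99 + 0.1830×135.77 + 0.2114×150.25 = 74.7468 per 100 000.

74.75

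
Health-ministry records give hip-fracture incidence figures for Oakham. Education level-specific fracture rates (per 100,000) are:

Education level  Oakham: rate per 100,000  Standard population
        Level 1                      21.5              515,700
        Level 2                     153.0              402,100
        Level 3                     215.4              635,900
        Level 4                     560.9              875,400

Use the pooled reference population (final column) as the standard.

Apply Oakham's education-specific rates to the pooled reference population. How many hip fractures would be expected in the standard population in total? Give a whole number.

Expected hip fractures = Σ (standard pop × education-specific rate ÷ 100,000)
= 515,700×21.5/100,000 + 402,100×153.0/100,000 + 635,900×215.4/100,000 + 875,400×560.9/100,000
= 110.88 + 615.21 + 1369.73 + 4910.12 = 7005.94.

7006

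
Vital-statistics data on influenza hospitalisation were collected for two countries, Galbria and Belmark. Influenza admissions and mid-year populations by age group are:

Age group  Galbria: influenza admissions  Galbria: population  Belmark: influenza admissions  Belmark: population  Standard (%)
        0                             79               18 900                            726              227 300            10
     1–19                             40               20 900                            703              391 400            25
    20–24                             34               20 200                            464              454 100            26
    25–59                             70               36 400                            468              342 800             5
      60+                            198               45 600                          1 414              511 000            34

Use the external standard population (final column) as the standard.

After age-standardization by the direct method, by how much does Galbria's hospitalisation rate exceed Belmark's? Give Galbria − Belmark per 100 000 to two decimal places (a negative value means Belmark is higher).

86.34

Age-specific rates per 100 000 for Galbria: 417.99, 191.39, 168.32, 192.31, 434.21.
For Belmark: 319.40, 179.61, 102.18, 136.52, 276.71.
Standard weights: 0.10, 0.25, 0.26, 0.05, 0.34.
Galbria: 0.1000×417.99 + 0.2500×191.39 + 0.2600×168.32 + 0.0500×192.31 + 0.3400×434.21 = 290.6552 per 100 000.
Belmark: 0.1000×319.40 + 0.2500×179.61 + 0.2600×102.18 + 0.0500×136.52 + 0.3400×276.71 = 204.3182 per 100 000.
Difference = 290.6552 − 204.3182 = 86.3369.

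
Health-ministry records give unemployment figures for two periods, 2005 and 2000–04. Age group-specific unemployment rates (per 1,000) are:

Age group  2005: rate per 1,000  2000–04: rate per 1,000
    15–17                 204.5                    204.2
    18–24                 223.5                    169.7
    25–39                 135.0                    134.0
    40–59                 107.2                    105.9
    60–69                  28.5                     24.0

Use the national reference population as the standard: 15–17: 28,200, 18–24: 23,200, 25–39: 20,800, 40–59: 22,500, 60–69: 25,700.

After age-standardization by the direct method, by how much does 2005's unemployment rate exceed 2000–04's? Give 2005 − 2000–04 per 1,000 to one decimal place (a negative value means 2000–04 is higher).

Standard total = 120,400; weights = 0.2342, 0.1927, 0.1728, 0.1869, 0.2135.
2005: 0.2342×204.5 + 0.1927×223.5 + 0.1728×135.0 + 0.1869×107.2 + 0.2135×28.5 = 140.4032 per 1,000.
2000–04: 0.2342×204.2 + 0.1927×169.7 + 0.1728×134.0 + 0.1869×105.9 + 0.2135×24.0 = 128.5900 per 1,000.
Difference = 140.4032 − 128.5900 = 11.8133.

11.8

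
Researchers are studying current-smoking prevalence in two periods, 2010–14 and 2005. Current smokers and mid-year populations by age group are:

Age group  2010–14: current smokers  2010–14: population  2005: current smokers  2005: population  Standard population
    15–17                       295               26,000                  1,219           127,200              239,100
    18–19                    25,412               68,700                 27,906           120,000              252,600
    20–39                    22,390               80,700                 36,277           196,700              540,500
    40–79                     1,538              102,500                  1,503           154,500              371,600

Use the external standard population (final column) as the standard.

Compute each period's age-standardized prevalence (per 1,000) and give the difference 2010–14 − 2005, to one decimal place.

Age-specific rates per 1,000 for 2010–14: 11.346, 369.898, 277.447, 15.005.
For 2005: 9.583, 232.550, 184.428, 9.728.
Standard total = 1,403,800; weights = 0.1703, 0.1799, 0.3850, 0.2647.
2010–14: 0.1703×11.346 + 0.1799×369.898 + 0.3850×277.447 + 0.2647×15.005 = 179.2885 per 1,000.
2005: 0.1703×9.583 + 0.1799×232.550 + 0.3850×184.428 + 0.2647×9.728 = 117.0622 per 1,000.
Difference = 179.2885 − 117.0622 = 62.2264.

62.2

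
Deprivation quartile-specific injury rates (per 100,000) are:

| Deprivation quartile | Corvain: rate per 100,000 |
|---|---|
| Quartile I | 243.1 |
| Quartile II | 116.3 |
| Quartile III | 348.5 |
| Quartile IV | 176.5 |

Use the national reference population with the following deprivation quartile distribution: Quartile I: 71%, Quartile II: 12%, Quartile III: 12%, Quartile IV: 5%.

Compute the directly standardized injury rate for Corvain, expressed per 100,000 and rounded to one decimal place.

Standard weights: 0.71, 0.12, 0.12, 0.05.
Standardized rate: 0.7100×243.1 + 0.1200×116.3 + 0.1200×348.5 + 0.0500×176.5 = 237.2020 per 100,000.

237.2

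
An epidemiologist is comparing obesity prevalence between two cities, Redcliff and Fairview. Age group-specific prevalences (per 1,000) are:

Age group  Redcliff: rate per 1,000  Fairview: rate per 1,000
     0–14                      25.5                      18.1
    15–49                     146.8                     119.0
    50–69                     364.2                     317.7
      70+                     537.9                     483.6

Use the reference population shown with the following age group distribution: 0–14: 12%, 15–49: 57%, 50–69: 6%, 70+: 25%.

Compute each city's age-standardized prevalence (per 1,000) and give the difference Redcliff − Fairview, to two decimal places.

33.10

Standard weights: 0.12, 0.57, 0.06, 0.25.
Redcliff: 0.1200×25.5 + 0.5700×146.8 + 0.0600×364.2 + 0.2500×537.9 = 243.0630 per 1,000.
Fairview: 0.1200×18.1 + 0.5700×119.0 + 0.0600×317.7 + 0.2500×483.6 = 209.9640 per 1,000.
Difference = 243.0630 − 209.9640 = 33.0990.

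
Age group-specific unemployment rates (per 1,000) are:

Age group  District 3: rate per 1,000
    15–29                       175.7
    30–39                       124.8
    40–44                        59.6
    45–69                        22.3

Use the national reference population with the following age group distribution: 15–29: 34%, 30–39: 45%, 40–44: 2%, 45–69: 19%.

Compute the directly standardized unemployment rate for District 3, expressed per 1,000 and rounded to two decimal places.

Standard weights: 0.34, 0.45, 0.02, 0.19.
Standardized rate: 0.3400×175.7 + 0.4500×124.8 + 0.0200×59.6 + 0.1900×22.3 = 121.3270 per 1,000.

121.33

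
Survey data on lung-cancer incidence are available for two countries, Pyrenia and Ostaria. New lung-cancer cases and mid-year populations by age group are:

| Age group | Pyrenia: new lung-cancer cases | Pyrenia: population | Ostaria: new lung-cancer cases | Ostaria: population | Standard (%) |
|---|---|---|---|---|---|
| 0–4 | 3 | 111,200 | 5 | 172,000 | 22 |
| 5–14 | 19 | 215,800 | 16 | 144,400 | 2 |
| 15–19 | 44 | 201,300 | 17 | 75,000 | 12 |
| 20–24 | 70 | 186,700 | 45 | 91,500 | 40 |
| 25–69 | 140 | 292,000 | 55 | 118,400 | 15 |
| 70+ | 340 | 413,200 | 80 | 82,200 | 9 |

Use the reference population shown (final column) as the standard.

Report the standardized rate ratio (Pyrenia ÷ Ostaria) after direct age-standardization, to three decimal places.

0.846

Age-specific rates per 100,000 for Pyrenia: 2.70, 8.80, 21.86, 37.49, 47.95, 82.28.
For Ostaria: 2.91, 11.08, 22.67, 49.18, 46.45, 97.32.
Standard weights: 0.22, 0.02, 0.12, 0.40, 0.15, 0.09.
Pyrenia: 0.2200×2.70 + 0.0200×8.80 + 0.1200×21.86 + 0.4000×37.49 + 0.1500×47.95 + 0.0900×82.28 = 32.9873 per 100,000.
Ostaria: 0.2200×2.91 + 0.0200×11.08 + 0.1200×22.67 + 0.4000×49.18 + 0.1500×46.45 + 0.0900×97.32 = 38.9803 per 100,000.
Ratio = 32.9873 ÷ 38.9803 = 0.84626.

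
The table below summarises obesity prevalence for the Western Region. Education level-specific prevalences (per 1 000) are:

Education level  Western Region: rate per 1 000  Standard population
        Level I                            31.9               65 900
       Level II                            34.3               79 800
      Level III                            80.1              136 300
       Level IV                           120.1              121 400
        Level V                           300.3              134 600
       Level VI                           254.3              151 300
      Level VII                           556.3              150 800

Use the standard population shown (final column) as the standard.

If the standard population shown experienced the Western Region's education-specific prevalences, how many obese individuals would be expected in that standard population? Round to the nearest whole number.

Expected obese individuals = Σ (standard pop × education-specific rate ÷ 1 000)
= 65 900×31.9/1 000 + 79 800×34.3/1 000 + 136 300×80.1/1 000 + 121 400×120.1/1 000 + 134 600×300.3/1 000 + 151 300×254.3/1 000 + 150 800×556.3/1 000
= 2102.21 + 2737.14 + 10917.63 + 14580.14 + 40420.38 + 38475.59 + 83890.04 = 193123.13.

193123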